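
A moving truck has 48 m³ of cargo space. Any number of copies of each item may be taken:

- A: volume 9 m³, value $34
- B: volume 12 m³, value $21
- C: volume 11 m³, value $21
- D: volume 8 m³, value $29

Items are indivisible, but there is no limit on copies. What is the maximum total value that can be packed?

$174

Best value-per-unit is A at 34/9; filling with it alone gives 5×34 = 170.
Optimal mix: 6×D → volume 48, value 174.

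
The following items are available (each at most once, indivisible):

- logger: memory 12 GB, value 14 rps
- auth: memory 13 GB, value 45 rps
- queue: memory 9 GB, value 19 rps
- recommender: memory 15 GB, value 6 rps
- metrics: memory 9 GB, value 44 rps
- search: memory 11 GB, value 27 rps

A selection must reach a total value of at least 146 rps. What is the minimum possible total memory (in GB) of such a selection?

54

Subsets with value ≥ 146, sorted by total memory:
- logger+auth+queue+metrics+search: memory 54, value 149
- logger+auth+queue+recommender+metrics+search: memory 69, value 155
Minimum memory: 54 GB.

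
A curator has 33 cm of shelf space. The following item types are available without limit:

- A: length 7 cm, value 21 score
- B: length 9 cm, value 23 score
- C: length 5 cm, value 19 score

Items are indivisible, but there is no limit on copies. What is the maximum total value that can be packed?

116 score

Best value-per-unit is C at 19/5; filling with it alone gives 6×19 = 114.
Optimal mix: 1×A + 5×C → length 32, value 116.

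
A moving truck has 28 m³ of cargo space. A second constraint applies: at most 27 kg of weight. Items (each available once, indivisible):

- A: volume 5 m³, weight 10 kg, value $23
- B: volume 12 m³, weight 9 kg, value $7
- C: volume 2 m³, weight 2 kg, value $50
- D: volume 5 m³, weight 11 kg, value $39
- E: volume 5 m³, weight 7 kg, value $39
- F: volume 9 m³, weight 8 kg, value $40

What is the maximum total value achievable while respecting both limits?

Feasible sets respecting both limits:
- A+C+E+F: volume 21, weight 27, value 152
- B+C+E+F: volume 28, weight 26, value 136
- C+D+F: volume 16, weight 21, value 129
Best: $152.

$152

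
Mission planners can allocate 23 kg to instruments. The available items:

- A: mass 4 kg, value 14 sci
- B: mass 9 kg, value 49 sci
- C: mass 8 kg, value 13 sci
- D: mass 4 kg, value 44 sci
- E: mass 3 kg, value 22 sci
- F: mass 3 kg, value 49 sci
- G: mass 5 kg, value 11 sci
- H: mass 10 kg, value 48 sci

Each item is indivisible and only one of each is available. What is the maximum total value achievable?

Check high-value combinations within 23 kg:
- A+B+D+E+F: mass 4+9+4+3+3=23, value 14+49+44+22+49=178
- B+D+E+F: mass 9+4+3+3=19, value 49+44+22+49=164
- D+E+F+H: mass 4+3+3+10=20, value 44+22+49+48=163
- A+B+D+F: mass 4+9+4+3=20, value 14+49+44+49=156
- A+D+F+H: mass 4+4+3+10=21, value 14+44+49+48=155
Best: 178 sci.

178 sci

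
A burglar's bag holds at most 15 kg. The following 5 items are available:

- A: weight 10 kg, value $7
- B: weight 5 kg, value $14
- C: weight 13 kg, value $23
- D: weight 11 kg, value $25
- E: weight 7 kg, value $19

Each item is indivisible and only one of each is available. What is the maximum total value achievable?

Check high-value combinations within 15 kg:
- B+E: weight 5+7=12, value 14+19=33
- D: weight 11, value 25
- C: weight 13, value 23
- A+B: weight 10+5=15, value 7+14=21
- E: weight 7, value 19
Best: $33.

$33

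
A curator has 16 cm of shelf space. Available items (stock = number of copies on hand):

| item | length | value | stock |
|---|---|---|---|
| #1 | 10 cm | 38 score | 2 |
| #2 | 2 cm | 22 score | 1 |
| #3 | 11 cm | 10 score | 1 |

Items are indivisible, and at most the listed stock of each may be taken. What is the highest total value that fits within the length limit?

Best selections within length 16 and stock limits:
- 1×#1 + 1×#2: length 12, value 60
- 1×#1: length 10, value 38
- 1×#2 + 1×#3: length 13, value 32
Best: 60 score.

60 score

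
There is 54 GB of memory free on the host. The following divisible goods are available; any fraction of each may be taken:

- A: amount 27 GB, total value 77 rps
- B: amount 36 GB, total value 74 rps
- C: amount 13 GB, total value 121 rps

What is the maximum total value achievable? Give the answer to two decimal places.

Take in order of value per unit:
- C (121/13 per unit): all 13 → value 121, running total 121.00
- A (77/27 per unit): all 27 → value 77, running total 198.00
- B (74/36 per unit): 14 of 36 → value 14×74/36 = 28.7778, running total 226.78
Total 226.78.

226.78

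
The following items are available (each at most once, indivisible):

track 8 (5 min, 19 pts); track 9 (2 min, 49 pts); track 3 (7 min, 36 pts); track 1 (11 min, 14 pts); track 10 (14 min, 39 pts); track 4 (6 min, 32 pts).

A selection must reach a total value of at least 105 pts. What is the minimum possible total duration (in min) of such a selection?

Subsets with value ≥ 105, sorted by total duration:
- track 9+track 3+track 4: duration 15, value 117
- track 8+track 9+track 3+track 4: duration 20, value 136
- track 8+track 9+track 10: duration 21, value 107
- track 9+track 10+track 4: duration 22, value 120
Minimum duration: 15 min.

15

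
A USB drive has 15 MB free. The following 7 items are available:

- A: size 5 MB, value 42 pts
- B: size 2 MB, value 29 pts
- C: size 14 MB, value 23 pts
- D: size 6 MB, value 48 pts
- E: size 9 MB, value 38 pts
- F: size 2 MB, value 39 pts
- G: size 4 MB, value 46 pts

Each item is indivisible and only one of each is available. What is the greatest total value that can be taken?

This is a 0/1 knapsack; check combinations near the capacity.
- B+D+F+G: size 2+6+2+4=14, value 29+48+39+46=162
- A+B+D+F: size 5+2+6+2=15, value 42+29+48+39=158
- A+B+F+G: size 5+2+2+4=13, value 42+29+39+46=156
Best: 162 pts.

162 pts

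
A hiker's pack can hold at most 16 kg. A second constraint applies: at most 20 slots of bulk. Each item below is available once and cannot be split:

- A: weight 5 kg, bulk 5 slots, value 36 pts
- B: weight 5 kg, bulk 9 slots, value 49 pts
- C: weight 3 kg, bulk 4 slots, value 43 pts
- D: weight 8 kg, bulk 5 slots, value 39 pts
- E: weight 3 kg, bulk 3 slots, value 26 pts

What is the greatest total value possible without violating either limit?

131 pts

Feasible sets respecting both limits:
- B+C+D: weight 16, bulk 18, value 131
- A+B+C: weight 13, bulk 18, value 128
- A+C+D: weight 16, bulk 14, value 118
Best: 131 pts.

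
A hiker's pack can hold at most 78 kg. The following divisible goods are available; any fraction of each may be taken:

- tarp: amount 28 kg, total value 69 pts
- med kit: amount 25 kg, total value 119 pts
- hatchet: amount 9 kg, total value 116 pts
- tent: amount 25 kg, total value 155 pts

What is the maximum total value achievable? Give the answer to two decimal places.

Take in order of value per unit:
- hatchet (116/9 per unit): all 9 → value 116, running total 116.00
- tent (155/25 per unit): all 25 → value 155, running total 271.00
- med kit (119/25 per unit): all 25 → value 119, running total 390.00
- tarp (69/28 per unit): 19 of 28 → value 19×69/28 = 46.8214, running total 436.82
Total 436.82.

436.82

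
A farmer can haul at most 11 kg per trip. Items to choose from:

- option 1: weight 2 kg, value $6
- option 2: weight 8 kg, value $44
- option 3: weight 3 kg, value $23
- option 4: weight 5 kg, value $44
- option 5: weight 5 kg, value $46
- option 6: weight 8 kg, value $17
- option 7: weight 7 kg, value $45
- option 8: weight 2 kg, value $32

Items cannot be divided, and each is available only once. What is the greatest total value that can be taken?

$101

This is a 0/1 knapsack; check combinations near the capacity.
- option 3+option 5+option 8: weight 3+5+2=10, value 23+46+32=101
- option 3+option 4+option 8: weight 3+5+2=10, value 23+44+32=99
- option 4+option 5: weight 5+5=10, value 44+46=90
- option 1+option 5+option 8: weight 2+5+2=9, value 6+46+32=84
Best: $101.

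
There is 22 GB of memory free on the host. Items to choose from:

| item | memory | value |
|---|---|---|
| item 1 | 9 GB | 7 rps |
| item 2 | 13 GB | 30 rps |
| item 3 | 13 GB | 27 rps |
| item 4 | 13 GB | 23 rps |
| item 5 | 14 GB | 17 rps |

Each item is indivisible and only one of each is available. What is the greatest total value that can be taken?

37 rps

Check high-value combinations within 22 GB:
- item 1+item 2: memory 9+13=22, value 7+30=37
- item 1+item 3: memory 9+13=22, value 7+27=34
- item 2: memory 13, value 30
- item 1+item 4: memory 9+13=22, value 7+23=30
- item 3: memory 13, value 27
Best: 37 rps.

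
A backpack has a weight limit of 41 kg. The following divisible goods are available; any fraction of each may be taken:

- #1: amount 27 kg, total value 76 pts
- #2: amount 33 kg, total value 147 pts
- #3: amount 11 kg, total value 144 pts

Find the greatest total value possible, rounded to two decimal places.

Take in order of value per unit:
- #3 (144/11 per unit): all 11 → value 144, running total 144.00
- #2 (147/33 per unit): 30 of 33 → value 30×147/33 = 133.6364, running total 277.64
Total 277.64.

277.64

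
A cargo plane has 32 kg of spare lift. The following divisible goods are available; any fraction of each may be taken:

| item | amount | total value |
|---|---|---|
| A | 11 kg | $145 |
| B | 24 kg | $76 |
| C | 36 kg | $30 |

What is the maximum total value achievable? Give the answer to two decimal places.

Take in order of value per unit:
- A (145/11 per unit): all 11 → value 145, running total 145.00
- B (76/24 per unit): 21 of 24 → value 21×76/24 = 66.5000, running total 211.50
Total 211.50.

211.50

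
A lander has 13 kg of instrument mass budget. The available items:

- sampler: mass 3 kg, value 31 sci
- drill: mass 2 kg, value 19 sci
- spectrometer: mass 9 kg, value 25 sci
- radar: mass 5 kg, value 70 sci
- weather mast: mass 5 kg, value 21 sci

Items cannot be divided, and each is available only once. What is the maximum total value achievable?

122 sci

This is a 0/1 knapsack; check combinations near the capacity.
- sampler+radar+weather mast: mass 3+5+5=13, value 31+70+21=122
- sampler+drill+radar: mass 3+2+5=10, value 31+19+70=120
- drill+radar+weather mast: mass 2+5+5=12, value 19+70+21=110
Best: 122 sci.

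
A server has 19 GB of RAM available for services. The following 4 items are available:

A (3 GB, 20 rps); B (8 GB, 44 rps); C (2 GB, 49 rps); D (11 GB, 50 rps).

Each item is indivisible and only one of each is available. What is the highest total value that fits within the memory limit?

This is a 0/1 knapsack; check combinations near the capacity.
- A+C+D: memory 3+2+11=16, value 20+49+50=119
- A+B+C: memory 3+8+2=13, value 20+44+49=113
- C+D: memory 2+11=13, value 49+50=99
- B+D: memory 8+11=19, value 44+50=94
- B+C: memory 8+2=10, value 44+49=93
Best: 119 rps.

119 rps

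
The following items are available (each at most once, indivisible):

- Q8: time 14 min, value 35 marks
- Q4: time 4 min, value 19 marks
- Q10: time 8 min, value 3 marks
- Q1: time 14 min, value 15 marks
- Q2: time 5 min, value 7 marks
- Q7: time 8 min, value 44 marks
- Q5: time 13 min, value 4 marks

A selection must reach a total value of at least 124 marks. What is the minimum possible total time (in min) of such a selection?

Subsets with value ≥ 124, sorted by total time:
- Q8+Q4+Q1+Q2+Q7+Q5: time 58, value 124
- Q8+Q4+Q10+Q1+Q2+Q7+Q5: time 66, value 127
Minimum time: 58 min.

58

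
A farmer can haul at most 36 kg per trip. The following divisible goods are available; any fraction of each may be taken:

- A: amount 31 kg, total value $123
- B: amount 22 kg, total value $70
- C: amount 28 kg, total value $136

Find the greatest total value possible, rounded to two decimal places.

Take in order of value per unit:
- C (136/28 per unit): all 28 → value 136, running total 136.00
- A (123/31 per unit): 8 of 31 → value 8×123/31 = 31.7419, running total 167.74
Total 167.74.

167.74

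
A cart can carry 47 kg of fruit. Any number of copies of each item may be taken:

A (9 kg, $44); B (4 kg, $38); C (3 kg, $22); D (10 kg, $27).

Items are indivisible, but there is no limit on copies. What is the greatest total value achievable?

$440

Best value-per-unit is B at 38/4; filling with it alone gives 11×38 = 418.
Optimal mix: 11×B + 1×C → weight 47, value 440.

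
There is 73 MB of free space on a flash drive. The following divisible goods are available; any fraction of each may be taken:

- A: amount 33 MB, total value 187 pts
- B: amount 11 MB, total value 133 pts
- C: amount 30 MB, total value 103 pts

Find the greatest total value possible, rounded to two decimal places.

419.57

Take in order of value per unit:
- B (133/11 per unit): all 11 → value 133, running total 133.00
- A (187/33 per unit): all 33 → value 187, running total 320.00
- C (103/30 per unit): 29 of 30 → value 29×103/30 = 99.5667, running total 419.57
Total 419.57.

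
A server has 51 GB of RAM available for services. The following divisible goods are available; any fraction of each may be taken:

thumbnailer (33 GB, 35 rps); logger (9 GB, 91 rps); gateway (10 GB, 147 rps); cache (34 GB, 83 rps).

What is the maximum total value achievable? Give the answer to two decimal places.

Take in order of value per unit:
- gateway (147/10 per unit): all 10 → value 147, running total 147.00
- logger (91/9 per unit): all 9 → value 91, running total 238.00
- cache (83/34 per unit): 32 of 34 → value 32×83/34 = 78.1176, running total 316.12
Total 316.12.

316.12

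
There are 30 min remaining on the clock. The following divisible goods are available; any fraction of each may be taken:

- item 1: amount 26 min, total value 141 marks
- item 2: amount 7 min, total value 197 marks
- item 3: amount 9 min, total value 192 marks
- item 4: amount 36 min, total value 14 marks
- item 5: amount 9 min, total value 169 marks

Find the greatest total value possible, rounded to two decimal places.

Take in order of value per unit:
- item 2 (197/7 per unit): all 7 → value 197, running total 197.00
- item 3 (192/9 per unit): all 9 → value 192, running total 389.00
- item 5 (169/9 per unit): all 9 → value 169, running total 558.00
- item 1 (141/26 per unit): 5 of 26 → value 5×141/26 = 27.1154, running total 585.12
Total 585.12.

585.12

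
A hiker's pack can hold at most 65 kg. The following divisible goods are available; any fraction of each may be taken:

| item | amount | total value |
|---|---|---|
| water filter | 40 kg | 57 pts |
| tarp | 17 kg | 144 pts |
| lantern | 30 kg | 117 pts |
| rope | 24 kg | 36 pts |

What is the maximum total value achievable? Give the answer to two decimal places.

Take in order of value per unit:
- tarp (144/17 per unit): all 17 → value 144, running total 144.00
- lantern (117/30 per unit): all 30 → value 117, running total 261.00
- rope (36/24 per unit): 18 of 24 → value 18×36/24 = 27.0000, running total 288.00
Total 288.00.

288.00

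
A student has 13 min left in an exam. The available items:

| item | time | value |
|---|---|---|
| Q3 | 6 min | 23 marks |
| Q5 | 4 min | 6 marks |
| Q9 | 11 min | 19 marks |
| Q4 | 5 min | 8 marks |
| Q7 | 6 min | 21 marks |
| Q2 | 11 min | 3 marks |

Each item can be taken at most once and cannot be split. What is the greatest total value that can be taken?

44 marks

Check high-value combinations within 13 min:
- Q3+Q7: time 6+6=12, value 23+21=44
- Q3+Q4: time 6+5=11, value 23+8=31
- Q3+Q5: time 6+4=10, value 23+6=29
- Q4+Q7: time 5+6=11, value 8+21=29
- Q5+Q7: time 4+6=10, value 6+21=27
Best: 44 marks.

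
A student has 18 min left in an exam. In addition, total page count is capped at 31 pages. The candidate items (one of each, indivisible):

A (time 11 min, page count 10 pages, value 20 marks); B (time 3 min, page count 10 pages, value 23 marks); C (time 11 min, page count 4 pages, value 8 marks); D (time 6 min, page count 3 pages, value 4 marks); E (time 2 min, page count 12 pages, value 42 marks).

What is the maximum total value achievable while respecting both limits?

73 marks

Feasible sets respecting both limits:
- B+C+E: time 16, page count 26, value 73
- B+D+E: time 11, page count 25, value 69
- B+E: time 5, page count 22, value 65
Best: 73 marks.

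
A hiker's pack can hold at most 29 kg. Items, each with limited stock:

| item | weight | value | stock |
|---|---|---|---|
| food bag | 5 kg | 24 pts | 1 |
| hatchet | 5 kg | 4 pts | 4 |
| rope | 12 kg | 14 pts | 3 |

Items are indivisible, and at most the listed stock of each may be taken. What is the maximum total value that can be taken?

Best selections within weight 29 and stock limits:
- 1×food bag + 2×rope: weight 29, value 52
- 1×food bag + 2×hatchet + 1×rope: weight 27, value 46
Best: 52 pts.

52 pts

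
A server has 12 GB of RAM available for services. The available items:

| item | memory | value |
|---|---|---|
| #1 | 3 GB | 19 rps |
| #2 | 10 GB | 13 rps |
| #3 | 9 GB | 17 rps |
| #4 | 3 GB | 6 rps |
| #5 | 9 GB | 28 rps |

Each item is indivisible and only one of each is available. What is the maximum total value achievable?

47 rps

Check high-value combinations within 12 GB:
- #1+#5: memory 3+9=12, value 19+28=47
- #1+#3: memory 3+9=12, value 19+17=36
- #4+#5: memory 3+9=12, value 6+28=34
Best: 47 rps.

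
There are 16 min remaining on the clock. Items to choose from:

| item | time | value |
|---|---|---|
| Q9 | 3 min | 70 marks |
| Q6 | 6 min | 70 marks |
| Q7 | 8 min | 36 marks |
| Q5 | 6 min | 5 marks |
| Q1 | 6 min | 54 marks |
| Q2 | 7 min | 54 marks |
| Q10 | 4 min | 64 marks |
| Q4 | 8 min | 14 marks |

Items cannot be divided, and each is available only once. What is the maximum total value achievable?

204 marks

This is a 0/1 knapsack; check combinations near the capacity.
- Q9+Q6+Q10: time 3+6+4=13, value 70+70+64=204
- Q9+Q6+Q1: time 3+6+6=15, value 70+70+54=194
- Q9+Q6+Q2: time 3+6+7=16, value 70+70+54=194
- Q9+Q1+Q10: time 3+6+4=13, value 70+54+64=188
Best: 204 marks.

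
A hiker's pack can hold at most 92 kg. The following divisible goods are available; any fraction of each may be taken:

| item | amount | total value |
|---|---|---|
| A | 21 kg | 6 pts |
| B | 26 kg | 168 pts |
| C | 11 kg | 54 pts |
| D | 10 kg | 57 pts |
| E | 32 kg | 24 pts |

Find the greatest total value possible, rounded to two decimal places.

306.71

Take in order of value per unit:
- B (168/26 per unit): all 26 → value 168, running total 168.00
- D (57/10 per unit): all 10 → value 57, running total 225.00
- C (54/11 per unit): all 11 → value 54, running total 279.00
- E (24/32 per unit): all 32 → value 24, running total 303.00
- A (6/21 per unit): 13 of 21 → value 13×6/21 = 3.7143, running total 306.71
Total 306.71.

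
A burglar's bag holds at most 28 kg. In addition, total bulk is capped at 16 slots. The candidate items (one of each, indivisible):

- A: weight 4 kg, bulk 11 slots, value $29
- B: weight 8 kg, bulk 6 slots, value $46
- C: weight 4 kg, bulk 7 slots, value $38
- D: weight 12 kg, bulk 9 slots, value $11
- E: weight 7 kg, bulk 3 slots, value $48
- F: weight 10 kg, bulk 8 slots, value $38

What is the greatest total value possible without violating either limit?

Feasible sets respecting both limits:
- B+C+E: weight 19, bulk 16, value 132
- B+E: weight 15, bulk 9, value 94
- C+E: weight 11, bulk 10, value 86
- E+F: weight 17, bulk 11, value 86
Best: $132.

$132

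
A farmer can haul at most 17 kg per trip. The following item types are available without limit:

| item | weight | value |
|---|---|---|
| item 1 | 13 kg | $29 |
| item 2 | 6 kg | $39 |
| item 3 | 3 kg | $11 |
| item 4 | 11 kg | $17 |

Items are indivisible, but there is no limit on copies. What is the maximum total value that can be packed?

Best value-per-unit is item 2 at 39/6; filling with it alone gives 2×39 = 78.
Optimal mix: 2×item 2 + 1×item 3 → weight 15, value 89.

$89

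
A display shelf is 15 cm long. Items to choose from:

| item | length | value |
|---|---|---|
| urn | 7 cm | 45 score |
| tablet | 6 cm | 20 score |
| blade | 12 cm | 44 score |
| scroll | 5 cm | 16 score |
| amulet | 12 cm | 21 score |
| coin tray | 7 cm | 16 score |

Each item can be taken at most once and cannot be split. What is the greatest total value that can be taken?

Check high-value combinations within 15 cm:
- urn+tablet: length 7+6=13, value 45+20=65
- urn+scroll: length 7+5=12, value 45+16=61
- urn+coin tray: length 7+7=14, value 45+16=61
Best: 65 score.

65 score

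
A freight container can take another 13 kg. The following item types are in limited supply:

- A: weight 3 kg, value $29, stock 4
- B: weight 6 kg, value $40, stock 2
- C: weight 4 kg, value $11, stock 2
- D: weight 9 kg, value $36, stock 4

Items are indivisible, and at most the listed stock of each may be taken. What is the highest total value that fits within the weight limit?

Top feasible selections:
- 4×A: weight 12, value 116
- 2×A + 1×B: weight 12, value 98
- 3×A + 1×C: weight 13, value 98
- 3×A: weight 9, value 87
Best: $116.

$116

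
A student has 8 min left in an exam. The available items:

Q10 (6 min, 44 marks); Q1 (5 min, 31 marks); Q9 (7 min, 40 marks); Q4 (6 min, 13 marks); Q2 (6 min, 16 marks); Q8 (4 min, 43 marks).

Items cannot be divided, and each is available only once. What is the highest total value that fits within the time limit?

This is a 0/1 knapsack; check combinations near the capacity.
- Q10: time 6, value 44
- Q8: time 4, value 43
- Q9: time 7, value 40
- Q1: time 5, value 31
Best: 44 marks.

44 marks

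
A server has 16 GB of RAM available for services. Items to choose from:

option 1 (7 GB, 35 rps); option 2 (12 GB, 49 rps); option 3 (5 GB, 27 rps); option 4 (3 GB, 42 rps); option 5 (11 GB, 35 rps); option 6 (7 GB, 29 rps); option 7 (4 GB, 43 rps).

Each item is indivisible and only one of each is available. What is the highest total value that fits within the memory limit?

120 rps

Check high-value combinations within 16 GB:
- option 1+option 4+option 7: memory 7+3+4=14, value 35+42+43=120
- option 4+option 6+option 7: memory 3+7+4=14, value 42+29+43=114
- option 3+option 4+option 7: memory 5+3+4=12, value 27+42+43=112
Best: 120 rps.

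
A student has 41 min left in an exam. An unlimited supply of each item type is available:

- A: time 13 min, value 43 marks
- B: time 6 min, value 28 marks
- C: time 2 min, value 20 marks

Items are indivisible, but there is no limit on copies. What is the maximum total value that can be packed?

Best value-per-unit is C at 20/2, and filling with it alone uses time 20×2=40. No mix of the others beats 20×20 = 400.

400 marks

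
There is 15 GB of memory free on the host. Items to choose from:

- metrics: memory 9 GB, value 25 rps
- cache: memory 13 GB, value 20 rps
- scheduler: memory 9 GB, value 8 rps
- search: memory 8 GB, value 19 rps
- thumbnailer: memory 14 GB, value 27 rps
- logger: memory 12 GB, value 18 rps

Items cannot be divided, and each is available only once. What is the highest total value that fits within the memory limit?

27 rps

Check high-value combinations within 15 GB:
- thumbnailer: memory 14, value 27
- metrics: memory 9, value 25
- cache: memory 13, value 20
Best: 27 rps.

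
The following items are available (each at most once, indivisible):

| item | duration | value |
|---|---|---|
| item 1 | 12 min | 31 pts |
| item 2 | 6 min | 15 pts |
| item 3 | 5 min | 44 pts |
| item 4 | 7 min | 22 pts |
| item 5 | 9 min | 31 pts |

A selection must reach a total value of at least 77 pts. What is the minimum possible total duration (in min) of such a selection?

Subsets with value ≥ 77, sorted by total duration:
- item 2+item 3+item 4: duration 18, value 81
- item 2+item 3+item 5: duration 20, value 90
Minimum duration: 18 min.

18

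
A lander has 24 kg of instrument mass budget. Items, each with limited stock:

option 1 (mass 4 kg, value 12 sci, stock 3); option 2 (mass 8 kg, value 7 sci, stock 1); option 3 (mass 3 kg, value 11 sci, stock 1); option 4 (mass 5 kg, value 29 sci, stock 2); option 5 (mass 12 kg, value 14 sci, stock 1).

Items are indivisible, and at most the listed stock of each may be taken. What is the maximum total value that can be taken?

Best selections within mass 24 and stock limits:
- 3×option 1 + 2×option 4: mass 22, value 94
- 2×option 1 + 1×option 3 + 2×option 4: mass 21, value 93
- 2×option 1 + 2×option 4: mass 18, value 82
Best: 94 sci.

94 sci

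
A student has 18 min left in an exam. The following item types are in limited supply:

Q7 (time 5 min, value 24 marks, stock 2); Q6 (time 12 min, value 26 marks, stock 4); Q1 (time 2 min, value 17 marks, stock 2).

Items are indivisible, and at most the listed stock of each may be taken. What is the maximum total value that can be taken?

Top feasible selections:
- 2×Q7 + 2×Q1: time 14, value 82
- 2×Q7 + 1×Q1: time 12, value 65
- 1×Q6 + 2×Q1: time 16, value 60
Best: 82 marks.

82 marks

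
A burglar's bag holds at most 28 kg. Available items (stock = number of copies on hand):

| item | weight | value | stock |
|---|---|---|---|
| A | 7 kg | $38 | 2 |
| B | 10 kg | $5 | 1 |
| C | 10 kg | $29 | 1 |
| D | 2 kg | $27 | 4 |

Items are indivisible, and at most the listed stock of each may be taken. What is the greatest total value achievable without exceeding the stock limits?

$184

Best selections within weight 28 and stock limits:
- 2×A + 4×D: weight 22, value 184
- 1×A + 1×C + 4×D: weight 25, value 175
Best: $184.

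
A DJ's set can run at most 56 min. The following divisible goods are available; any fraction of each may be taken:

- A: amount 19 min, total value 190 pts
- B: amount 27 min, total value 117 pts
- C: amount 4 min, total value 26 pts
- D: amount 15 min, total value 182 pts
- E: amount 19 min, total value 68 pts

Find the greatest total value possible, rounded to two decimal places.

Take in order of value per unit:
- D (182/15 per unit): all 15 → value 182, running total 182.00
- A (190/19 per unit): all 19 → value 190, running total 372.00
- C (26/4 per unit): all 4 → value 26, running total 398.00
- B (117/27 per unit): 18 of 27 → value 18×117/27 = 78.0000, running total 476.00
Total 476.00.

476.00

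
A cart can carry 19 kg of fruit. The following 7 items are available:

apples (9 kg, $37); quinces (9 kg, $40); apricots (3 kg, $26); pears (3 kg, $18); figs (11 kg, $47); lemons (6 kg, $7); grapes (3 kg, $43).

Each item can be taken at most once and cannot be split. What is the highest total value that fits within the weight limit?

Check high-value combinations within 19 kg:
- quinces+apricots+pears+grapes: weight 9+3+3+3=18, value 40+26+18+43=127
- apples+apricots+pears+grapes: weight 9+3+3+3=18, value 37+26+18+43=124
- apricots+figs+grapes: weight 3+11+3=17, value 26+47+43=116
- quinces+apricots+grapes: weight 9+3+3=15, value 40+26+43=109
- pears+figs+grapes: weight 3+11+3=17, value 18+47+43=108
Best: $127.

$127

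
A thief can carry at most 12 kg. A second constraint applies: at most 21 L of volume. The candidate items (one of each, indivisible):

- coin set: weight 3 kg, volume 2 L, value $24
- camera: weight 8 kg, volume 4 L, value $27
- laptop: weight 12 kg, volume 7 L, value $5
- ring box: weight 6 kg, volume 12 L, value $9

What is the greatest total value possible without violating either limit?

$51

Feasible sets respecting both limits:
- coin set+camera: weight 11, volume 6, value 51
- coin set+ring box: weight 9, volume 14, value 33
- camera: weight 8, volume 4, value 27
Best: $51.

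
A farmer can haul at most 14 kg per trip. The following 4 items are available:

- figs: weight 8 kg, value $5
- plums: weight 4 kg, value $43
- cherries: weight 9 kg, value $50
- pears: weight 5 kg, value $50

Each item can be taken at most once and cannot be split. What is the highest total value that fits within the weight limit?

Check high-value combinations within 14 kg:
- cherries+pears: weight 9+5=14, value 50+50=100
- plums+pears: weight 4+5=9, value 43+50=93
- plums+cherries: weight 4+9=13, value 43+50=93
- figs+pears: weight 8+5=13, value 5+50=55
Best: $100.

$100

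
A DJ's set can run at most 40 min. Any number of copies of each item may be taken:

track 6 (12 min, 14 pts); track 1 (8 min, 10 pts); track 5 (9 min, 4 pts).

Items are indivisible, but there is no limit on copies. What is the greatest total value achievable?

50 pts

Best value-per-unit is track 1 at 10/8, and filling with it alone uses duration 5×8=40. No mix of the others beats 5×10 = 50.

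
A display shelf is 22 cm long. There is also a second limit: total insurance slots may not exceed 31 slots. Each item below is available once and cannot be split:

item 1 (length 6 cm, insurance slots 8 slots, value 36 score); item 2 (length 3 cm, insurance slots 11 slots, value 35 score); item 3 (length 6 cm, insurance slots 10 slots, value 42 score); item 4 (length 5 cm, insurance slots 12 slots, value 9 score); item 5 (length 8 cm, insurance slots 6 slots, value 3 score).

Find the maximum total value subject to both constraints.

113 score

Feasible sets respecting both limits:
- item 1+item 2+item 3: length 15, insurance slots 29, value 113
- item 1+item 3+item 4: length 17, insurance slots 30, value 87
- item 1+item 3+item 5: length 20, insurance slots 24, value 81
Best: 113 score.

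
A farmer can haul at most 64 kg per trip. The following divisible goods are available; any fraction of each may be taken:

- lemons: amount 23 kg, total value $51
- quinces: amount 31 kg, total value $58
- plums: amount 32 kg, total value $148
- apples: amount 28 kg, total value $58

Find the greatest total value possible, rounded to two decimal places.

Take in order of value per unit:
- plums (148/32 per unit): all 32 → value 148, running total 148.00
- lemons (51/23 per unit): all 23 → value 51, running total 199.00
- apples (58/28 per unit): 9 of 28 → value 9×58/28 = 18.6429, running total 217.64
Total 217.64.

217.64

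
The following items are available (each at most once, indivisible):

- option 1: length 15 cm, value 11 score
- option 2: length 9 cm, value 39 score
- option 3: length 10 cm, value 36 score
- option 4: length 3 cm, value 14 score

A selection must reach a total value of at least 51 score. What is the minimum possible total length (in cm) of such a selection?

12

Subsets with value ≥ 51, sorted by total length:
- option 2+option 4: length 12, value 53
- option 2+option 3: length 19, value 75
Minimum length: 12 cm.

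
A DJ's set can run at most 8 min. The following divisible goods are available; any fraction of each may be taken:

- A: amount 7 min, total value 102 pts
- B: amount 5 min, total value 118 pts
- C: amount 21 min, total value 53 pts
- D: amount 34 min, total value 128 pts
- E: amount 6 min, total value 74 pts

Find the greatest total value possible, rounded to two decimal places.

161.71

Take in order of value per unit:
- B (118/5 per unit): all 5 → value 118, running total 118.00
- A (102/7 per unit): 3 of 7 → value 3×102/7 = 43.7143, running total 161.71
Total 161.71.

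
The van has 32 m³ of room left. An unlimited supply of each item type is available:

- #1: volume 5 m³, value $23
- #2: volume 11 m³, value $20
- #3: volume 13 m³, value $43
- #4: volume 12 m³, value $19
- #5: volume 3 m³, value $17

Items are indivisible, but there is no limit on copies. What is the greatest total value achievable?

$176

Best value-per-unit is #5 at 17/3; filling with it alone gives 10×17 = 170.
Optimal mix: 1×#1 + 9×#5 → volume 32, value 176.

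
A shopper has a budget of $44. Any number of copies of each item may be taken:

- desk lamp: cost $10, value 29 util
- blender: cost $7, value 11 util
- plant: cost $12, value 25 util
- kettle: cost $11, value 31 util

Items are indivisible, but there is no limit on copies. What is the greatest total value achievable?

124 util

Best value-per-unit is desk lamp at 29/10; filling with it alone gives 4×29 = 116.
Optimal mix: 4×kettle → cost 44, value 124.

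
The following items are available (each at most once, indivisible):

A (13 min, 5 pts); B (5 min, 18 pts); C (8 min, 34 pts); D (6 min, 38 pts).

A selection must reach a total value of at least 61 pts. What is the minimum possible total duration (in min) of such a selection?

14

Subsets with value ≥ 61, sorted by total duration:
- C+D: duration 14, value 72
- B+C+D: duration 19, value 90
Minimum duration: 14 min.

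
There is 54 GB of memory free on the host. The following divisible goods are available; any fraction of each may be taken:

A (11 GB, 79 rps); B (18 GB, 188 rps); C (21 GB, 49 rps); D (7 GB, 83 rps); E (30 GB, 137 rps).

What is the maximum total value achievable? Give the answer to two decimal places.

432.20

Take in order of value per unit:
- D (83/7 per unit): all 7 → value 83, running total 83.00
- B (188/18 per unit): all 18 → value 188, running total 271.00
- A (79/11 per unit): all 11 → value 79, running total 350.00
- E (137/30 per unit): 18 of 30 → value 18×137/30 = 82.2000, running total 432.20
Total 432.20.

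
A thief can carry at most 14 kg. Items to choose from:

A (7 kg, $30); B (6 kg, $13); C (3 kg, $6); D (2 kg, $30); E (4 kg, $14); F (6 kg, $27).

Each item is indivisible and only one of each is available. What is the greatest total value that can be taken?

This is a 0/1 knapsack; check combinations near the capacity.
- A+D+E: weight 7+2+4=13, value 30+30+14=74
- D+E+F: weight 2+4+6=12, value 30+14+27=71
- B+D+F: weight 6+2+6=14, value 13+30+27=70
- A+C+D: weight 7+3+2=12, value 30+6+30=66
Best: $74.

$74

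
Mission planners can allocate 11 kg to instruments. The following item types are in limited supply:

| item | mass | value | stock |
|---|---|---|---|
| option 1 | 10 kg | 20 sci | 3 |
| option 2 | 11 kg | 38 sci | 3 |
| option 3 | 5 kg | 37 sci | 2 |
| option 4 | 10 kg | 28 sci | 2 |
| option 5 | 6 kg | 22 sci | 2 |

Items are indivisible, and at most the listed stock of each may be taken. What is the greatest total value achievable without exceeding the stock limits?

Top feasible selections:
- 2×option 3: mass 10, value 74
- 1×option 3 + 1×option 5: mass 11, value 59
- 1×option 2: mass 11, value 38
Best: 74 sci.

74 sci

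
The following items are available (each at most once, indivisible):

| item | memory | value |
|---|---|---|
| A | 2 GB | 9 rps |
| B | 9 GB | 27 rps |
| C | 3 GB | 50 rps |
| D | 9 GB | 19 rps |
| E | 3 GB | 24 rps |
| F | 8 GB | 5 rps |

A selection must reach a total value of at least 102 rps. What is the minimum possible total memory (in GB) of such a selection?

Subsets with value ≥ 102, sorted by total memory:
- A+B+C+E: memory 17, value 110
- A+C+D+E: memory 17, value 102
- B+C+E+F: memory 23, value 106
- A+B+C+D: memory 23, value 105
Minimum memory: 17 GB.

17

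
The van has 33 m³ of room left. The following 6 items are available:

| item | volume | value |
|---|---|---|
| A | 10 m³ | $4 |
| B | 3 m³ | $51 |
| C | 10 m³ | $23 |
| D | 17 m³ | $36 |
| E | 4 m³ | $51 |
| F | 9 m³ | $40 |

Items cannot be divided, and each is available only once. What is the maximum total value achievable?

Check high-value combinations within 33 m³:
- B+D+E+F: volume 3+17+4+9=33, value 51+36+51+40=178
- B+C+E+F: volume 3+10+4+9=26, value 51+23+51+40=165
- A+B+E+F: volume 10+3+4+9=26, value 4+51+51+40=146
- B+E+F: volume 3+4+9=16, value 51+51+40=142
- B+D+E: volume 3+17+4=24, value 51+36+51=138
Best: $178.

$178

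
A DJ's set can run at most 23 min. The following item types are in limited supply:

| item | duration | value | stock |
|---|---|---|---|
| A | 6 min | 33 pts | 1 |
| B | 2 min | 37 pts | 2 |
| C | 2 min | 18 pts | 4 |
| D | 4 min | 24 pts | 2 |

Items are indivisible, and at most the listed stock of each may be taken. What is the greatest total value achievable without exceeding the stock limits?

Top feasible selections:
- 1×A + 2×B + 4×C + 1×D: duration 22, value 203
- 2×B + 4×C + 2×D: duration 20, value 194
Best: 203 pts.

203 pts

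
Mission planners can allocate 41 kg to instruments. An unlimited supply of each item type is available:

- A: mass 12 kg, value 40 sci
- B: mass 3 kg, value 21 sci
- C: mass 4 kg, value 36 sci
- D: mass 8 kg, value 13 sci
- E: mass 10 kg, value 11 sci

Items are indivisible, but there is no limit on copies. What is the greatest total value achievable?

Best value-per-unit is C at 36/4, and filling with it alone uses mass 10×4=40. No mix of the others beats 10×36 = 360.

360 sci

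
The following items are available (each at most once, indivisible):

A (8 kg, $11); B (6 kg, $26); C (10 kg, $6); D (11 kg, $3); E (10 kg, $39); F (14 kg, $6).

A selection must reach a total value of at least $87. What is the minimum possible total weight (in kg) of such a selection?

Subsets with value ≥ 87, sorted by total weight:
- A+B+C+E+F: weight 48, value 88
- A+B+C+D+E+F: weight 59, value 91
Minimum weight: 48 kg.

48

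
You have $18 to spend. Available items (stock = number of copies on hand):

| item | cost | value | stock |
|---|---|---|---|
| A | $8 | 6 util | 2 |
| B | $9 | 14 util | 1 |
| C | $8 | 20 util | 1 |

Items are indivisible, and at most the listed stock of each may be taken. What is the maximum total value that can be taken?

Top feasible selections:
- 1×B + 1×C: cost 17, value 34
- 1×A + 1×C: cost 16, value 26
- 1×C: cost 8, value 20
- 1×A + 1×B: cost 17, value 20
Best: 34 util.

34 util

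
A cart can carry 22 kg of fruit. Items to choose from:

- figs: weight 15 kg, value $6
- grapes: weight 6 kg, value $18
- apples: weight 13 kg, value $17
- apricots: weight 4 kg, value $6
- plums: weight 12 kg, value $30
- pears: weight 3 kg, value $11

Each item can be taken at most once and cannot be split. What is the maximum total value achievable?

$59

Check high-value combinations within 22 kg:
- grapes+plums+pears: weight 6+12+3=21, value 18+30+11=59
- grapes+apricots+plums: weight 6+4+12=22, value 18+6+30=54
- grapes+plums: weight 6+12=18, value 18+30=48
- apricots+plums+pears: weight 4+12+3=19, value 6+30+11=47
- grapes+apples+pears: weight 6+13+3=22, value 18+17+11=46
Best: $59.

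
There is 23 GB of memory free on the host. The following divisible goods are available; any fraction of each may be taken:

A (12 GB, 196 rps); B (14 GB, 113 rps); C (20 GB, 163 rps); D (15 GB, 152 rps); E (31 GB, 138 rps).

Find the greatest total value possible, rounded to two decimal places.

Take in order of value per unit:
- A (196/12 per unit): all 12 → value 196, running total 196.00
- D (152/15 per unit): 11 of 15 → value 11×152/15 = 111.4667, running total 307.47
Total 307.47.

307.47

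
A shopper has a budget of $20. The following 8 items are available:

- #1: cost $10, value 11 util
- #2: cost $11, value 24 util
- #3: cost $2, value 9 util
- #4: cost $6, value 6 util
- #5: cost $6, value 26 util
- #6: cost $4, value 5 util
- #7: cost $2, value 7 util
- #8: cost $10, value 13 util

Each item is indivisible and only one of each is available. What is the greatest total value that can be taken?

Check high-value combinations within $20:
- #2+#3+#5: cost 11+2+6=19, value 24+9+26=59
- #2+#5+#7: cost 11+6+2=19, value 24+26+7=57
- #3+#5+#7+#8: cost 2+6+2+10=20, value 9+26+7+13=55
Best: 59 util.

59 util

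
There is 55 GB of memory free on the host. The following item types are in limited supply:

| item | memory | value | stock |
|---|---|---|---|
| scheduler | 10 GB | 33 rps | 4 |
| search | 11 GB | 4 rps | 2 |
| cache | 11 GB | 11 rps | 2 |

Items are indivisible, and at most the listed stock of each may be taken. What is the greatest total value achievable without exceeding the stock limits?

Top feasible selections:
- 4×scheduler + 1×cache: memory 51, value 143
- 4×scheduler + 1×search: memory 51, value 136
- 4×scheduler: memory 40, value 132
- 3×scheduler + 2×cache: memory 52, value 121
Best: 143 rps.

143 rps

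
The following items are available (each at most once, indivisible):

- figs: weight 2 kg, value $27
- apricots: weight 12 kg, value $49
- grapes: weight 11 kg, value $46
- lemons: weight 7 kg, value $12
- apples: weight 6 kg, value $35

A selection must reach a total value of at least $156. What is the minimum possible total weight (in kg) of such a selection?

Subsets with value ≥ 156, sorted by total weight:
- figs+apricots+grapes+apples: weight 31, value 157
- figs+apricots+grapes+lemons+apples: weight 38, value 169
Minimum weight: 31 kg.

31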